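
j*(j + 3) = j^2 + 3*j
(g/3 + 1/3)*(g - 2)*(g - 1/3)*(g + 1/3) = g^4/3 - g^3/3 - 19*g^2/27 + g/27 + 2/27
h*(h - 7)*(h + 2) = h^3 - 5*h^2 - 14*h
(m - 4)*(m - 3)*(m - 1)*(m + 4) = m^4 - 4*m^3 - 13*m^2 + 64*m - 48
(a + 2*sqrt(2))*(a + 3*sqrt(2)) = a^2 + 5*sqrt(2)*a + 12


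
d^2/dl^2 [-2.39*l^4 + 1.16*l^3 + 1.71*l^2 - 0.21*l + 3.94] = -28.68*l^2 + 6.96*l + 3.42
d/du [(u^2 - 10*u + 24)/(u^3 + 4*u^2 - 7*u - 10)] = (-u^4 + 20*u^3 - 39*u^2 - 212*u + 268)/(u^6 + 8*u^5 + 2*u^4 - 76*u^3 - 31*u^2 + 140*u + 100)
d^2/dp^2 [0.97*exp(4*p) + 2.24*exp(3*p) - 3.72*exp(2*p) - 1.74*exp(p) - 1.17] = (15.52*exp(3*p) + 20.16*exp(2*p) - 14.88*exp(p) - 1.74)*exp(p)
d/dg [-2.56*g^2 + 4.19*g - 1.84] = 4.19 - 5.12*g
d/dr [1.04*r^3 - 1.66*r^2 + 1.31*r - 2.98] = 3.12*r^2 - 3.32*r + 1.31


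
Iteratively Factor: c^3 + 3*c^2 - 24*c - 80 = (c + 4)*(c^2 - c - 20) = (c - 5)*(c + 4)*(c + 4)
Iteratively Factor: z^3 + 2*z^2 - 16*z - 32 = (z + 2)*(z^2 - 16) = (z + 2)*(z + 4)*(z - 4)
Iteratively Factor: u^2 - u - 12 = (u - 4)*(u + 3)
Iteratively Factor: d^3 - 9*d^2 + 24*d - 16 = (d - 1)*(d^2 - 8*d + 16) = (d - 4)*(d - 1)*(d - 4)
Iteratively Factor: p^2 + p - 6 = (p + 3)*(p - 2)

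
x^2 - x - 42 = (x - 7)*(x + 6)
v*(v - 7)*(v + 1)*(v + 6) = v^4 - 43*v^2 - 42*v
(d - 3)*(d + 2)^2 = d^3 + d^2 - 8*d - 12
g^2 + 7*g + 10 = (g + 2)*(g + 5)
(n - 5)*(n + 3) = n^2 - 2*n - 15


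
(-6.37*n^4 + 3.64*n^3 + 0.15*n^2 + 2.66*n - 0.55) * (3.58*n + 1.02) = -22.8046*n^5 + 6.5338*n^4 + 4.2498*n^3 + 9.6758*n^2 + 0.7442*n - 0.561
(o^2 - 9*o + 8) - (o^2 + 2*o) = 8 - 11*o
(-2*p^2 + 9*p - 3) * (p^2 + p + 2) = -2*p^4 + 7*p^3 + 2*p^2 + 15*p - 6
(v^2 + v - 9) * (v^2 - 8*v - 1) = v^4 - 7*v^3 - 18*v^2 + 71*v + 9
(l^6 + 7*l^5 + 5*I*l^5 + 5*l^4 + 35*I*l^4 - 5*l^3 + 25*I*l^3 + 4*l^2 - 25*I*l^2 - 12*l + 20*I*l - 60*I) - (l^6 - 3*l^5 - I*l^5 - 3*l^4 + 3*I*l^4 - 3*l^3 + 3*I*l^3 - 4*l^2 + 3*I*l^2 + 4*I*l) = 10*l^5 + 6*I*l^5 + 8*l^4 + 32*I*l^4 - 2*l^3 + 22*I*l^3 + 8*l^2 - 28*I*l^2 - 12*l + 16*I*l - 60*I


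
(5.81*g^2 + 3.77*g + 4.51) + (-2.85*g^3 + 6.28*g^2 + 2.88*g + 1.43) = -2.85*g^3 + 12.09*g^2 + 6.65*g + 5.94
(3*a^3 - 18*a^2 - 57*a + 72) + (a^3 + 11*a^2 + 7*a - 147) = 4*a^3 - 7*a^2 - 50*a - 75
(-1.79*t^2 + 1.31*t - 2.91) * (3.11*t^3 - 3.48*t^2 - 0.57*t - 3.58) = -5.5669*t^5 + 10.3033*t^4 - 12.5886*t^3 + 15.7883*t^2 - 3.0311*t + 10.4178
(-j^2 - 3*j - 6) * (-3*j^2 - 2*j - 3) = 3*j^4 + 11*j^3 + 27*j^2 + 21*j + 18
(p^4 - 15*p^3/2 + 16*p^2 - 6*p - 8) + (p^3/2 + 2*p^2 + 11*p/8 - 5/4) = p^4 - 7*p^3 + 18*p^2 - 37*p/8 - 37/4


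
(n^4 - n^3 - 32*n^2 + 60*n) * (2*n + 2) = 2*n^5 - 66*n^3 + 56*n^2 + 120*n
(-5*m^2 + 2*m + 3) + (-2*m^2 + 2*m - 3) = -7*m^2 + 4*m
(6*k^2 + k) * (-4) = -24*k^2 - 4*k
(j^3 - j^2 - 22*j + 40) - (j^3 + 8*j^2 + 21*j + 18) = -9*j^2 - 43*j + 22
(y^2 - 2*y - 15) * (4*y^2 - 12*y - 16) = 4*y^4 - 20*y^3 - 52*y^2 + 212*y + 240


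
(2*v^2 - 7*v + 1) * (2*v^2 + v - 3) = 4*v^4 - 12*v^3 - 11*v^2 + 22*v - 3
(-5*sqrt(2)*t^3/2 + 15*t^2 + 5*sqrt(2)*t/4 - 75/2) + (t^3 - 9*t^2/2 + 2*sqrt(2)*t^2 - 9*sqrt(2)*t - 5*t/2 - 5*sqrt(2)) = -5*sqrt(2)*t^3/2 + t^3 + 2*sqrt(2)*t^2 + 21*t^2/2 - 31*sqrt(2)*t/4 - 5*t/2 - 75/2 - 5*sqrt(2)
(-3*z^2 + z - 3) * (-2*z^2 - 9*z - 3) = 6*z^4 + 25*z^3 + 6*z^2 + 24*z + 9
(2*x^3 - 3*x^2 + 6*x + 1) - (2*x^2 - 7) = 2*x^3 - 5*x^2 + 6*x + 8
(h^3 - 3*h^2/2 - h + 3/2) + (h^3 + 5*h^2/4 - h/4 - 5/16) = 2*h^3 - h^2/4 - 5*h/4 + 19/16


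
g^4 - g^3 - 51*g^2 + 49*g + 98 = (g - 7)*(g - 2)*(g + 1)*(g + 7)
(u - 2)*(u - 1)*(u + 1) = u^3 - 2*u^2 - u + 2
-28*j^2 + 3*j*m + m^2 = (-4*j + m)*(7*j + m)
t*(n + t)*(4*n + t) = 4*n^2*t + 5*n*t^2 + t^3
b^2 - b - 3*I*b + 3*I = (b - 1)*(b - 3*I)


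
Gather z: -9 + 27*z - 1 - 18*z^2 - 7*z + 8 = -18*z^2 + 20*z - 2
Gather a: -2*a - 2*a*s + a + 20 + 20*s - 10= a*(-2*s - 1) + 20*s + 10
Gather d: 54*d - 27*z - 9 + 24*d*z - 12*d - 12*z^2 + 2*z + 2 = d*(24*z + 42) - 12*z^2 - 25*z - 7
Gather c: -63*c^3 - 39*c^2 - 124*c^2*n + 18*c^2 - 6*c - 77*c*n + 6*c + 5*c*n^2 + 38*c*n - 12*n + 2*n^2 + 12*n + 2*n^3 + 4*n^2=-63*c^3 + c^2*(-124*n - 21) + c*(5*n^2 - 39*n) + 2*n^3 + 6*n^2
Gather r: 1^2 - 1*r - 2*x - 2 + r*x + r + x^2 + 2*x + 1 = r*x + x^2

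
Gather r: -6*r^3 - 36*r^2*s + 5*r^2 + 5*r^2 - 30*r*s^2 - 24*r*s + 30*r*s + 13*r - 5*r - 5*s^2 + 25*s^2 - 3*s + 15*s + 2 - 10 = -6*r^3 + r^2*(10 - 36*s) + r*(-30*s^2 + 6*s + 8) + 20*s^2 + 12*s - 8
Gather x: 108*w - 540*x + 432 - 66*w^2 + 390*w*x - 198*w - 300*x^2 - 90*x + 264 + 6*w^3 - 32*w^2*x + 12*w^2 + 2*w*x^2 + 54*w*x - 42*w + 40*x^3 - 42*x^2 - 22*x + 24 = 6*w^3 - 54*w^2 - 132*w + 40*x^3 + x^2*(2*w - 342) + x*(-32*w^2 + 444*w - 652) + 720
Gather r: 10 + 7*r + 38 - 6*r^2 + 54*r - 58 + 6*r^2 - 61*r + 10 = 0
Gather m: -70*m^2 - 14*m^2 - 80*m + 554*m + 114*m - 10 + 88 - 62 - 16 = -84*m^2 + 588*m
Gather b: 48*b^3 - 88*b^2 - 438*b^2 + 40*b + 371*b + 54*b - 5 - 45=48*b^3 - 526*b^2 + 465*b - 50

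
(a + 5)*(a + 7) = a^2 + 12*a + 35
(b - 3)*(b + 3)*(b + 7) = b^3 + 7*b^2 - 9*b - 63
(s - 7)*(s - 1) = s^2 - 8*s + 7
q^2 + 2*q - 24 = (q - 4)*(q + 6)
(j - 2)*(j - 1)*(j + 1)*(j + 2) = j^4 - 5*j^2 + 4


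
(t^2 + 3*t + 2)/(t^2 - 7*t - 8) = (t + 2)/(t - 8)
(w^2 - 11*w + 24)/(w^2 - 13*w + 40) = (w - 3)/(w - 5)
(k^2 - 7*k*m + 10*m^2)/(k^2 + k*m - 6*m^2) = (k - 5*m)/(k + 3*m)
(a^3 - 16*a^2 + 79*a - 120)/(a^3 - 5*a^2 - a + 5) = (a^2 - 11*a + 24)/(a^2 - 1)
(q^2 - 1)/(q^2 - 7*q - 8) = (q - 1)/(q - 8)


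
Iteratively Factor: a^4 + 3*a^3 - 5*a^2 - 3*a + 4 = (a + 4)*(a^3 - a^2 - a + 1) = (a - 1)*(a + 4)*(a^2 - 1) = (a - 1)^2*(a + 4)*(a + 1)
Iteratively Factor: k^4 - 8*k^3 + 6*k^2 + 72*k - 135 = (k - 5)*(k^3 - 3*k^2 - 9*k + 27) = (k - 5)*(k + 3)*(k^2 - 6*k + 9) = (k - 5)*(k - 3)*(k + 3)*(k - 3)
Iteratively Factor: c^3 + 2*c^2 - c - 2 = (c + 1)*(c^2 + c - 2) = (c + 1)*(c + 2)*(c - 1)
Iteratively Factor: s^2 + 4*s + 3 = (s + 3)*(s + 1)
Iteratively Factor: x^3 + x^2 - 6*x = (x)*(x^2 + x - 6) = x*(x + 3)*(x - 2)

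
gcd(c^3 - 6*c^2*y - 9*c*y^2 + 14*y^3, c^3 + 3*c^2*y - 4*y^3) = -c^2 - c*y + 2*y^2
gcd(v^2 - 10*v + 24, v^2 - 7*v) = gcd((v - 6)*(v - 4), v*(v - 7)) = 1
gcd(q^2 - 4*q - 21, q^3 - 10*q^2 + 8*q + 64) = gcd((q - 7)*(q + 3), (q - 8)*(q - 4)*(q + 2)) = 1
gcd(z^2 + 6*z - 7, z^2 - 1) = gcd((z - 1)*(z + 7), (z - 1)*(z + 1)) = z - 1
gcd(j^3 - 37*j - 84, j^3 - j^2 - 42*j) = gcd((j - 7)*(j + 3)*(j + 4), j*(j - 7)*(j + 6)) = j - 7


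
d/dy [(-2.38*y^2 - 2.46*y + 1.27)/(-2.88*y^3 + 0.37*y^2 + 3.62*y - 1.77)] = (-6.8544*y^4 - 14.1696*y^3 + 3.2674*y^2 + 7.4854*y - 0.243200000000001)/(8.2944*y^6 - 2.1312*y^5 - 20.7143*y^4 + 12.874*y^3 + 11.7946*y^2 - 12.8148*y + 3.1329)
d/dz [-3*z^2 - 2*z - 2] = -6*z - 2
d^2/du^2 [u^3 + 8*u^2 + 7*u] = 6*u + 16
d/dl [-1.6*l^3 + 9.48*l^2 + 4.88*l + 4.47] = -4.8*l^2 + 18.96*l + 4.88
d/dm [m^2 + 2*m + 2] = 2*m + 2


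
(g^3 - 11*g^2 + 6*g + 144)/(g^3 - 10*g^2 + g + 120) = (g - 6)/(g - 5)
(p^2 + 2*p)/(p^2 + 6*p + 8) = p/(p + 4)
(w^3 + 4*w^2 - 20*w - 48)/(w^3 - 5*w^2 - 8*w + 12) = (w^2 + 2*w - 24)/(w^2 - 7*w + 6)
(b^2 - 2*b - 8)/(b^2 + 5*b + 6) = (b - 4)/(b + 3)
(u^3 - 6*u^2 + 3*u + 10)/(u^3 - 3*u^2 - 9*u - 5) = (u - 2)/(u + 1)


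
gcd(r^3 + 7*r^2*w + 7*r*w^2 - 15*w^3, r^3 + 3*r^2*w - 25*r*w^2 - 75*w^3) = r^2 + 8*r*w + 15*w^2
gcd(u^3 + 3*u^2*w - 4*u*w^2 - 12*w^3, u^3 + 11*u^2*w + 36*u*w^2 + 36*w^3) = u^2 + 5*u*w + 6*w^2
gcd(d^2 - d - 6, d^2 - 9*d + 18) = d - 3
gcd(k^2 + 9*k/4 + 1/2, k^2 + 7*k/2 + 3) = k + 2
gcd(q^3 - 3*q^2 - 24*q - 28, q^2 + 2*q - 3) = 1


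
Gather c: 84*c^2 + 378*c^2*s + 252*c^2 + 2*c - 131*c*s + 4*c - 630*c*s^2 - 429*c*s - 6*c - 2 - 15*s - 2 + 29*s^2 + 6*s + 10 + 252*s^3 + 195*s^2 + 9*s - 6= c^2*(378*s + 336) + c*(-630*s^2 - 560*s) + 252*s^3 + 224*s^2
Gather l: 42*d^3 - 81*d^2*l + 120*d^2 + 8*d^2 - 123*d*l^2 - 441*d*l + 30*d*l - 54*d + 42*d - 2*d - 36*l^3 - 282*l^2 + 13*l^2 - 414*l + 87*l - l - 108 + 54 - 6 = 42*d^3 + 128*d^2 - 14*d - 36*l^3 + l^2*(-123*d - 269) + l*(-81*d^2 - 411*d - 328) - 60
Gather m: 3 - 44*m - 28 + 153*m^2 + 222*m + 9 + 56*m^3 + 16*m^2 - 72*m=56*m^3 + 169*m^2 + 106*m - 16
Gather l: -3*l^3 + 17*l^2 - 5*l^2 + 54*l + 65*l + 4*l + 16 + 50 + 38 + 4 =-3*l^3 + 12*l^2 + 123*l + 108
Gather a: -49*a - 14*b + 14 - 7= -49*a - 14*b + 7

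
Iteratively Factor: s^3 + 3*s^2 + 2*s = (s)*(s^2 + 3*s + 2) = s*(s + 2)*(s + 1)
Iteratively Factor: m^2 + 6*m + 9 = (m + 3)*(m + 3)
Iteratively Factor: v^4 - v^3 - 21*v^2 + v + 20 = (v - 1)*(v^3 - 21*v - 20) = (v - 1)*(v + 1)*(v^2 - v - 20) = (v - 5)*(v - 1)*(v + 1)*(v + 4)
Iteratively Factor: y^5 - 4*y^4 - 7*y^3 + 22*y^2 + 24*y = (y - 4)*(y^4 - 7*y^2 - 6*y) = (y - 4)*(y + 1)*(y^3 - y^2 - 6*y) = y*(y - 4)*(y + 1)*(y^2 - y - 6) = y*(y - 4)*(y + 1)*(y + 2)*(y - 3)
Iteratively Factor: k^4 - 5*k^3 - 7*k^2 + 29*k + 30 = (k - 5)*(k^3 - 7*k - 6) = (k - 5)*(k - 3)*(k^2 + 3*k + 2) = (k - 5)*(k - 3)*(k + 1)*(k + 2)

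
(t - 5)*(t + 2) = t^2 - 3*t - 10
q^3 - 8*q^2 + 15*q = q*(q - 5)*(q - 3)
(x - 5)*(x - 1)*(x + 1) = x^3 - 5*x^2 - x + 5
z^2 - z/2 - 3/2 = (z - 3/2)*(z + 1)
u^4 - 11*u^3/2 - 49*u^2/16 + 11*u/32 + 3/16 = (u - 6)*(u - 1/4)*(u + 1/4)*(u + 1/2)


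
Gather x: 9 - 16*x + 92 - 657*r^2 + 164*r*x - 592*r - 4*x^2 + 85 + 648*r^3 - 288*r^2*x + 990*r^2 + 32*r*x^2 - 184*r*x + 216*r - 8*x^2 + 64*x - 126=648*r^3 + 333*r^2 - 376*r + x^2*(32*r - 12) + x*(-288*r^2 - 20*r + 48) + 60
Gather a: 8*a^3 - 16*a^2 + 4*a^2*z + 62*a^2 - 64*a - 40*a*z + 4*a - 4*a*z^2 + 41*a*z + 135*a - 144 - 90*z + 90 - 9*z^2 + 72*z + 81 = 8*a^3 + a^2*(4*z + 46) + a*(-4*z^2 + z + 75) - 9*z^2 - 18*z + 27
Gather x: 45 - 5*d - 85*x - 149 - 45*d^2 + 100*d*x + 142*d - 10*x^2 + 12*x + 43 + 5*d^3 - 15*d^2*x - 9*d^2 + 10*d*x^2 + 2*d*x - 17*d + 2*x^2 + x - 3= 5*d^3 - 54*d^2 + 120*d + x^2*(10*d - 8) + x*(-15*d^2 + 102*d - 72) - 64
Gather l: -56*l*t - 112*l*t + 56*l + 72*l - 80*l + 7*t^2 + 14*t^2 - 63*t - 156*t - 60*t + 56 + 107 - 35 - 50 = l*(48 - 168*t) + 21*t^2 - 279*t + 78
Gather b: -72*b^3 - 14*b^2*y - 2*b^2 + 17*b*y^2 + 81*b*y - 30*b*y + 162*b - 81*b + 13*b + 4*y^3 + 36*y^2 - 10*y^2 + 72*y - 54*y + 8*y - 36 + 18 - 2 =-72*b^3 + b^2*(-14*y - 2) + b*(17*y^2 + 51*y + 94) + 4*y^3 + 26*y^2 + 26*y - 20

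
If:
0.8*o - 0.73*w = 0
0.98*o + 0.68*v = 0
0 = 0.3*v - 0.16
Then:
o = -0.37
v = 0.53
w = -0.41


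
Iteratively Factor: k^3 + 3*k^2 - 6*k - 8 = (k - 2)*(k^2 + 5*k + 4) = (k - 2)*(k + 1)*(k + 4)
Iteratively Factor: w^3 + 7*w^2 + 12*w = (w)*(w^2 + 7*w + 12) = w*(w + 3)*(w + 4)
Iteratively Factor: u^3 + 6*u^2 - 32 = (u + 4)*(u^2 + 2*u - 8) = (u + 4)^2*(u - 2)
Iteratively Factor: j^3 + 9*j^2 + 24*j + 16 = (j + 4)*(j^2 + 5*j + 4) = (j + 4)^2*(j + 1)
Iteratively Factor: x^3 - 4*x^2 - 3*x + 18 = (x - 3)*(x^2 - x - 6) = (x - 3)*(x + 2)*(x - 3)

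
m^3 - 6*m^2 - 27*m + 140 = (m - 7)*(m - 4)*(m + 5)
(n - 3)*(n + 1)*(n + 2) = n^3 - 7*n - 6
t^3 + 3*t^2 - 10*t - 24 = (t - 3)*(t + 2)*(t + 4)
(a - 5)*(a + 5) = a^2 - 25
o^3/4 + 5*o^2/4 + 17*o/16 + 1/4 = (o/4 + 1)*(o + 1/2)^2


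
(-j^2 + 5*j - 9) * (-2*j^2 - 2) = 2*j^4 - 10*j^3 + 20*j^2 - 10*j + 18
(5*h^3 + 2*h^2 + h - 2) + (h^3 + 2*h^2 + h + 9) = 6*h^3 + 4*h^2 + 2*h + 7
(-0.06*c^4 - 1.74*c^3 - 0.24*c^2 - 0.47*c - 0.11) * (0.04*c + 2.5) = -0.0024*c^5 - 0.2196*c^4 - 4.3596*c^3 - 0.6188*c^2 - 1.1794*c - 0.275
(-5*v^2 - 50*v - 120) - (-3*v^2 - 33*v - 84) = -2*v^2 - 17*v - 36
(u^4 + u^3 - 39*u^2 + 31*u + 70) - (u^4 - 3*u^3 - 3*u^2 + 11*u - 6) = 4*u^3 - 36*u^2 + 20*u + 76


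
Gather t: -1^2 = -1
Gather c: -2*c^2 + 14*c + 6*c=-2*c^2 + 20*c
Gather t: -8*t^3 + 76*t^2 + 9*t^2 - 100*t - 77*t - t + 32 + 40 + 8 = -8*t^3 + 85*t^2 - 178*t + 80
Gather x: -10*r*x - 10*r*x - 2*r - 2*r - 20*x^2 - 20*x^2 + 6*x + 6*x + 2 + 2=-4*r - 40*x^2 + x*(12 - 20*r) + 4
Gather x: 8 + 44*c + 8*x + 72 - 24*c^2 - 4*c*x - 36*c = -24*c^2 + 8*c + x*(8 - 4*c) + 80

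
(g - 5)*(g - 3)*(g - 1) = g^3 - 9*g^2 + 23*g - 15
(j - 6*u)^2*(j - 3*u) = j^3 - 15*j^2*u + 72*j*u^2 - 108*u^3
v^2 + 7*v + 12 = (v + 3)*(v + 4)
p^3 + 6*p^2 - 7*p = p*(p - 1)*(p + 7)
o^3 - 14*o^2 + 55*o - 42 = (o - 7)*(o - 6)*(o - 1)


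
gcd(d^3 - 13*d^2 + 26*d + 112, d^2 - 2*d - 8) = d + 2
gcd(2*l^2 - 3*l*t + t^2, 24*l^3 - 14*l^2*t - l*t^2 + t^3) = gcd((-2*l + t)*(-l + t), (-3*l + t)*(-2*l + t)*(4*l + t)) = -2*l + t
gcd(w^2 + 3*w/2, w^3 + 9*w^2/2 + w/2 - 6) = w + 3/2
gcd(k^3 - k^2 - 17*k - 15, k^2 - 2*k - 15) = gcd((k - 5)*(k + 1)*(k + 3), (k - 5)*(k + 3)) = k^2 - 2*k - 15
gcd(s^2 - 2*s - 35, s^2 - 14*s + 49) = s - 7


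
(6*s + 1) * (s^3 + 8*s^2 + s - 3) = 6*s^4 + 49*s^3 + 14*s^2 - 17*s - 3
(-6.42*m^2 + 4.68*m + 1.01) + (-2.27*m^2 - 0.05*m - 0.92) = -8.69*m^2 + 4.63*m + 0.09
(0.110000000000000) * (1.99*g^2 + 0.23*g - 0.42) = 0.2189*g^2 + 0.0253*g - 0.0462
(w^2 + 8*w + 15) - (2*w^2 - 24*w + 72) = -w^2 + 32*w - 57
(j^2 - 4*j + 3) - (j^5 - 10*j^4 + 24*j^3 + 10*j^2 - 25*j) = -j^5 + 10*j^4 - 24*j^3 - 9*j^2 + 21*j + 3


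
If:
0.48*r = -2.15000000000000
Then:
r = -4.48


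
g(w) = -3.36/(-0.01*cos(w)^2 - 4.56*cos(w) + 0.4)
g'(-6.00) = 0.27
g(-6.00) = 0.84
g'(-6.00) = 0.27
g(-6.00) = 0.84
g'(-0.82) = -1.52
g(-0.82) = 1.24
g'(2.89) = 0.16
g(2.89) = -0.70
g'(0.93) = 2.27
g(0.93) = 1.44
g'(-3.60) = 0.34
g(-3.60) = -0.75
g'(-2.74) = -0.28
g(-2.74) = -0.73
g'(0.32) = 0.31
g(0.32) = 0.85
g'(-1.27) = -16.17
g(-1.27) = 3.53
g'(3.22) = -0.05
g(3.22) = -0.68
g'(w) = -3.36*(-0.02*sin(w)*cos(w) - 4.56*sin(w))/(-0.01*cos(w)^2 - 4.56*cos(w) + 0.4)^2 = (0.0672*cos(w) + 15.3216)*sin(w)/(0.01*cos(w)^2 + 4.56*cos(w) - 0.4)^2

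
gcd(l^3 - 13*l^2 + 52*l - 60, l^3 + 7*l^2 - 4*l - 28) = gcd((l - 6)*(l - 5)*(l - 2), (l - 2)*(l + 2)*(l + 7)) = l - 2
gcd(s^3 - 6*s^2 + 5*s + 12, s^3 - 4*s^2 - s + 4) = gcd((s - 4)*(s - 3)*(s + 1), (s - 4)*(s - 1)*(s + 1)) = s^2 - 3*s - 4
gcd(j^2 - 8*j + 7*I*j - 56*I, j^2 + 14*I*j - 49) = j + 7*I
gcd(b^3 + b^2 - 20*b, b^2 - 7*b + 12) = b - 4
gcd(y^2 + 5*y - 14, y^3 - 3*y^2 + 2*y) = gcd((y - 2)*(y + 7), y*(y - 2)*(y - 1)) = y - 2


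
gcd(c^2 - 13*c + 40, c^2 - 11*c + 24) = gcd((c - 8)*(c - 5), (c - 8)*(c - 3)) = c - 8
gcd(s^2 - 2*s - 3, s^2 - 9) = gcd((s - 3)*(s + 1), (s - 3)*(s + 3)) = s - 3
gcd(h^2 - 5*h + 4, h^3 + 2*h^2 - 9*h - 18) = 1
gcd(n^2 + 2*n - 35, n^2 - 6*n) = 1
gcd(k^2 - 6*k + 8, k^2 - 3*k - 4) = k - 4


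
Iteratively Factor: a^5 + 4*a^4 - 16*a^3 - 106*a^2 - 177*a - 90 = (a - 5)*(a^4 + 9*a^3 + 29*a^2 + 39*a + 18) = (a - 5)*(a + 3)*(a^3 + 6*a^2 + 11*a + 6) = (a - 5)*(a + 3)^2*(a^2 + 3*a + 2) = (a - 5)*(a + 1)*(a + 3)^2*(a + 2)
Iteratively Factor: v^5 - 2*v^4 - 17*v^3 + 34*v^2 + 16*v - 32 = (v - 4)*(v^4 + 2*v^3 - 9*v^2 - 2*v + 8) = (v - 4)*(v + 1)*(v^3 + v^2 - 10*v + 8) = (v - 4)*(v + 1)*(v + 4)*(v^2 - 3*v + 2) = (v - 4)*(v - 1)*(v + 1)*(v + 4)*(v - 2)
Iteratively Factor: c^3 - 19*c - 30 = (c + 2)*(c^2 - 2*c - 15) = (c + 2)*(c + 3)*(c - 5)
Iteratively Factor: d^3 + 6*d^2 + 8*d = (d + 2)*(d^2 + 4*d) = (d + 2)*(d + 4)*(d)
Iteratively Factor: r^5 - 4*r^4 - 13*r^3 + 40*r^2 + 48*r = (r)*(r^4 - 4*r^3 - 13*r^2 + 40*r + 48) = r*(r + 3)*(r^3 - 7*r^2 + 8*r + 16) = r*(r + 1)*(r + 3)*(r^2 - 8*r + 16) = r*(r - 4)*(r + 1)*(r + 3)*(r - 4)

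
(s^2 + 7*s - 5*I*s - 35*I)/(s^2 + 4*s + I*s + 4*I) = (s^2 + s*(7 - 5*I) - 35*I)/(s^2 + s*(4 + I) + 4*I)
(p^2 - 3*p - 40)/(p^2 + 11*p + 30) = (p - 8)/(p + 6)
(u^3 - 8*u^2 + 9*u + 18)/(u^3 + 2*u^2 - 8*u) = (u^3 - 8*u^2 + 9*u + 18)/(u*(u^2 + 2*u - 8))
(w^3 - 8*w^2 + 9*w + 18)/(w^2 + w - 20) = (w^3 - 8*w^2 + 9*w + 18)/(w^2 + w - 20)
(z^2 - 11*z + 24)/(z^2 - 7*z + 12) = (z - 8)/(z - 4)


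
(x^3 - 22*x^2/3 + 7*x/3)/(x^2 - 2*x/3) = (3*x^2 - 22*x + 7)/(3*x - 2)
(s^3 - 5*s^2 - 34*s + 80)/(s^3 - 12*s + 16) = (s^2 - 3*s - 40)/(s^2 + 2*s - 8)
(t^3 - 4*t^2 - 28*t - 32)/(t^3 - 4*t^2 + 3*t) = (t^3 - 4*t^2 - 28*t - 32)/(t*(t^2 - 4*t + 3))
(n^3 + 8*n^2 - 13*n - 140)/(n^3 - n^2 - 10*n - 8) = (n^2 + 12*n + 35)/(n^2 + 3*n + 2)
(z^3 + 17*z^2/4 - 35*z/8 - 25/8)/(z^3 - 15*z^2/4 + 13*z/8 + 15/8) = (z + 5)/(z - 3)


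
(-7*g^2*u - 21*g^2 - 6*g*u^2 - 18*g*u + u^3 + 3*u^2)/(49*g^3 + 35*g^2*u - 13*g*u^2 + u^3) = (u + 3)/(-7*g + u)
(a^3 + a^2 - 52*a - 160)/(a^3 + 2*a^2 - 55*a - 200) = (a + 4)/(a + 5)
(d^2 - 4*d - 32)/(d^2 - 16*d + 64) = (d + 4)/(d - 8)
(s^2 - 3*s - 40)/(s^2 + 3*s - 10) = (s - 8)/(s - 2)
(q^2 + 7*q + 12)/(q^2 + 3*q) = (q + 4)/q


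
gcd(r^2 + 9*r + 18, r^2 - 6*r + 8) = 1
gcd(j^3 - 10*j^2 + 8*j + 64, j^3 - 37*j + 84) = j - 4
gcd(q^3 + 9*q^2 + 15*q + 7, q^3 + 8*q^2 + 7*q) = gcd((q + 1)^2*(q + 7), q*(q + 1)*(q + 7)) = q^2 + 8*q + 7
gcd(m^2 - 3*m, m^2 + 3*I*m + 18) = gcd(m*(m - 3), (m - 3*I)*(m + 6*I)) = 1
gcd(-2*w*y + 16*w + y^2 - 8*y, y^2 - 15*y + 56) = y - 8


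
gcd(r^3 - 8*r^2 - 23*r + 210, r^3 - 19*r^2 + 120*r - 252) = r^2 - 13*r + 42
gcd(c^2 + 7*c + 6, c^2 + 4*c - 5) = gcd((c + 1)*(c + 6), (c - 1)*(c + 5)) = 1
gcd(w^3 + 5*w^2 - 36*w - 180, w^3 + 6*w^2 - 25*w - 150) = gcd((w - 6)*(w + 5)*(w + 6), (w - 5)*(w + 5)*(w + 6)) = w^2 + 11*w + 30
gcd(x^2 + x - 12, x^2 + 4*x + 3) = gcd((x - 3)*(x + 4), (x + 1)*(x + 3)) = 1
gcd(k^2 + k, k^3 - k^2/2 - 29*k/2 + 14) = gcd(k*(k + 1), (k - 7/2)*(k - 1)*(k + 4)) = 1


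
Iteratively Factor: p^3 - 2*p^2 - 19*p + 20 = (p - 1)*(p^2 - p - 20) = (p - 5)*(p - 1)*(p + 4)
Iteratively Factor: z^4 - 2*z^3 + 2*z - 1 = (z - 1)*(z^3 - z^2 - z + 1) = (z - 1)^2*(z^2 - 1) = (z - 1)^2*(z + 1)*(z - 1)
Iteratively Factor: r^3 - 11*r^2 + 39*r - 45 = (r - 5)*(r^2 - 6*r + 9) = (r - 5)*(r - 3)*(r - 3)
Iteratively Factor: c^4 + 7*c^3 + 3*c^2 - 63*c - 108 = (c + 3)*(c^3 + 4*c^2 - 9*c - 36) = (c - 3)*(c + 3)*(c^2 + 7*c + 12) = (c - 3)*(c + 3)*(c + 4)*(c + 3)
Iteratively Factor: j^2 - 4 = (j + 2)*(j - 2)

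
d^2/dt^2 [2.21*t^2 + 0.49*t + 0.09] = 4.42000000000000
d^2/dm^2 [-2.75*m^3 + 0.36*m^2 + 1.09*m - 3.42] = 0.72 - 16.5*m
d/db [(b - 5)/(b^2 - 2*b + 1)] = (9 - b)/(b^3 - 3*b^2 + 3*b - 1)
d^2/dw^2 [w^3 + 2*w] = 6*w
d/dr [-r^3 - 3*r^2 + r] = -3*r^2 - 6*r + 1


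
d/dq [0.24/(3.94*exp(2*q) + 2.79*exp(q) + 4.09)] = (-1.8912*exp(q) - 0.6696)*exp(q)/(3.94*exp(2*q) + 2.79*exp(q) + 4.09)^2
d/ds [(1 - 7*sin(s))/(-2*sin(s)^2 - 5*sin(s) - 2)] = (-14*sin(s)^2 + 4*sin(s) + 19)*cos(s)/((sin(s) + 2)^2*(2*sin(s) + 1)^2)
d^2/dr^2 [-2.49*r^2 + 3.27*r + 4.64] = -4.98000000000000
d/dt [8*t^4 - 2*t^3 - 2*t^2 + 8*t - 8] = 32*t^3 - 6*t^2 - 4*t + 8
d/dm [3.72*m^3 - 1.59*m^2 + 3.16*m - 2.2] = 11.16*m^2 - 3.18*m + 3.16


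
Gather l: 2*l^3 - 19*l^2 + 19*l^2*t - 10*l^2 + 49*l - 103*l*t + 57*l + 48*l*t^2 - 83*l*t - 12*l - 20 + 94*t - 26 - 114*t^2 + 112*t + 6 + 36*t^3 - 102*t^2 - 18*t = 2*l^3 + l^2*(19*t - 29) + l*(48*t^2 - 186*t + 94) + 36*t^3 - 216*t^2 + 188*t - 40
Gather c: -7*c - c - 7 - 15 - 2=-8*c - 24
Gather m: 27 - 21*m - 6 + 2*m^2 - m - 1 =2*m^2 - 22*m + 20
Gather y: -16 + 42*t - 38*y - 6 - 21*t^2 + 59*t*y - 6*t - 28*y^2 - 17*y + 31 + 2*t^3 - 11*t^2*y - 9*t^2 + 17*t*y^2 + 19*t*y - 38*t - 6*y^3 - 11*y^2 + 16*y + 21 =2*t^3 - 30*t^2 - 2*t - 6*y^3 + y^2*(17*t - 39) + y*(-11*t^2 + 78*t - 39) + 30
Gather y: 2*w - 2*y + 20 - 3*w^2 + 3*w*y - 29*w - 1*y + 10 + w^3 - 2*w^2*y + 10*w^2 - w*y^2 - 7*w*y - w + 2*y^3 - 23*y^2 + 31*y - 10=w^3 + 7*w^2 - 28*w + 2*y^3 + y^2*(-w - 23) + y*(-2*w^2 - 4*w + 28) + 20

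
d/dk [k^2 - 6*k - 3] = 2*k - 6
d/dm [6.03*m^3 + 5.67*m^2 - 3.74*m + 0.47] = 18.09*m^2 + 11.34*m - 3.74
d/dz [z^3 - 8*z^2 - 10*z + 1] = 3*z^2 - 16*z - 10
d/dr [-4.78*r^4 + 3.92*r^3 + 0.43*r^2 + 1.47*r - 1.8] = -19.12*r^3 + 11.76*r^2 + 0.86*r + 1.47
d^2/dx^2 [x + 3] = 0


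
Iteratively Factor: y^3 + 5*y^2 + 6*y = (y + 2)*(y^2 + 3*y) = (y + 2)*(y + 3)*(y)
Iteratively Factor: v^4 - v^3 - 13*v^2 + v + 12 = (v - 4)*(v^3 + 3*v^2 - v - 3) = (v - 4)*(v - 1)*(v^2 + 4*v + 3) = (v - 4)*(v - 1)*(v + 1)*(v + 3)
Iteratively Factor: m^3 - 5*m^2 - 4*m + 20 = (m - 2)*(m^2 - 3*m - 10) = (m - 5)*(m - 2)*(m + 2)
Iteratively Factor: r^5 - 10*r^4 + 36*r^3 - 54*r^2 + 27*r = (r - 1)*(r^4 - 9*r^3 + 27*r^2 - 27*r) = (r - 3)*(r - 1)*(r^3 - 6*r^2 + 9*r) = (r - 3)^2*(r - 1)*(r^2 - 3*r) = (r - 3)^3*(r - 1)*(r)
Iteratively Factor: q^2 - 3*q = (q - 3)*(q)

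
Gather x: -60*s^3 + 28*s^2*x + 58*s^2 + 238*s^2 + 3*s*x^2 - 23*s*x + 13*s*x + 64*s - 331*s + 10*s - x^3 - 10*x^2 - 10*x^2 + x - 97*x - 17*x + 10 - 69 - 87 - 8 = -60*s^3 + 296*s^2 - 257*s - x^3 + x^2*(3*s - 20) + x*(28*s^2 - 10*s - 113) - 154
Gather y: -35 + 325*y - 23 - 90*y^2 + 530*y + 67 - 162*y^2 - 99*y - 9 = -252*y^2 + 756*y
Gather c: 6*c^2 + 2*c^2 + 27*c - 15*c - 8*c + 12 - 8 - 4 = 8*c^2 + 4*c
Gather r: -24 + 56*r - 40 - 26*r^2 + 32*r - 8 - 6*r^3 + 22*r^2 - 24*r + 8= -6*r^3 - 4*r^2 + 64*r - 64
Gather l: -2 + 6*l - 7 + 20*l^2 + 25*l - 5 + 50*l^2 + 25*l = 70*l^2 + 56*l - 14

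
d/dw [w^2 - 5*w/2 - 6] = 2*w - 5/2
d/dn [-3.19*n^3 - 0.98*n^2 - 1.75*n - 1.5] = -9.57*n^2 - 1.96*n - 1.75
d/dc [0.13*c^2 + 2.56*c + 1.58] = 0.26*c + 2.56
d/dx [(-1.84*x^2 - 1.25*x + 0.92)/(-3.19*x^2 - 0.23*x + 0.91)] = (-3.5643*x^2 + 2.5208*x - 0.9259)/(10.1761*x^4 + 1.4674*x^3 - 5.7529*x^2 - 0.4186*x + 0.8281)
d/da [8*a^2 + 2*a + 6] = 16*a + 2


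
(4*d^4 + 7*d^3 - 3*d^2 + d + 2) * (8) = 32*d^4 + 56*d^3 - 24*d^2 + 8*d + 16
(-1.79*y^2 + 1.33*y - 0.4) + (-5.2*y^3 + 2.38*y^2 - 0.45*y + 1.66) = -5.2*y^3 + 0.59*y^2 + 0.88*y + 1.26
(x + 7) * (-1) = -x - 7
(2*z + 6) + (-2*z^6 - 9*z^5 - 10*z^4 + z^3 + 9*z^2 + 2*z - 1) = -2*z^6 - 9*z^5 - 10*z^4 + z^3 + 9*z^2 + 4*z + 5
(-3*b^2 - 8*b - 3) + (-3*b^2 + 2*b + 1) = -6*b^2 - 6*b - 2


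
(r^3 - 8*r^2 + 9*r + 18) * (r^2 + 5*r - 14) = r^5 - 3*r^4 - 45*r^3 + 175*r^2 - 36*r - 252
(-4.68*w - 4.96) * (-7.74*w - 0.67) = 36.2232*w^2 + 41.526*w + 3.3232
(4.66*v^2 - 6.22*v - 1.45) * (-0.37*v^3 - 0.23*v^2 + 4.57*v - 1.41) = -1.7242*v^5 + 1.2296*v^4 + 23.2633*v^3 - 34.6625*v^2 + 2.1437*v + 2.0445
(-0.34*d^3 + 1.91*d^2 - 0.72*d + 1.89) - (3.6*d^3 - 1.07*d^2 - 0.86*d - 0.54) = -3.94*d^3 + 2.98*d^2 + 0.14*d + 2.43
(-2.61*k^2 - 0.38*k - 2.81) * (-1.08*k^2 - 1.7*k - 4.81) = 2.8188*k^4 + 4.8474*k^3 + 16.2349*k^2 + 6.6048*k + 13.5161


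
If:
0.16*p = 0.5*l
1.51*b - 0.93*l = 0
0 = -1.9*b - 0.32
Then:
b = -0.17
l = -0.27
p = -0.85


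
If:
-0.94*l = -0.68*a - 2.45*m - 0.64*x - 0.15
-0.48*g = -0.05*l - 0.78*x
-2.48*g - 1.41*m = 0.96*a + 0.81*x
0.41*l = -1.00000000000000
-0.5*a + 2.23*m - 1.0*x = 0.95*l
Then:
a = -0.68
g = 0.63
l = -2.44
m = -0.95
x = 0.54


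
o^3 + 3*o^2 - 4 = (o - 1)*(o + 2)^2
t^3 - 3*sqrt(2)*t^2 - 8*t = t*(t - 4*sqrt(2))*(t + sqrt(2))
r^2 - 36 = (r - 6)*(r + 6)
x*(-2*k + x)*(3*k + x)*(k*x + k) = -6*k^3*x^2 - 6*k^3*x + k^2*x^3 + k^2*x^2 + k*x^4 + k*x^3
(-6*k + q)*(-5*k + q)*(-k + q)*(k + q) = -30*k^4 + 11*k^3*q + 29*k^2*q^2 - 11*k*q^3 + q^4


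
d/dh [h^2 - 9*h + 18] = 2*h - 9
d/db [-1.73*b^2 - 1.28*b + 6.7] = -3.46*b - 1.28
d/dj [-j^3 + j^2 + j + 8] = -3*j^2 + 2*j + 1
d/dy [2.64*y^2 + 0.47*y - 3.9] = 5.28*y + 0.47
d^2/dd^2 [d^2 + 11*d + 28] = 2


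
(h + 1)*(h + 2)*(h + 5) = h^3 + 8*h^2 + 17*h + 10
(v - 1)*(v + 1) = v^2 - 1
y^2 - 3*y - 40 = (y - 8)*(y + 5)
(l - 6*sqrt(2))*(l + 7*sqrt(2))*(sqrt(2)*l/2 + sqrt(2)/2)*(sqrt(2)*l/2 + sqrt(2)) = l^4/2 + sqrt(2)*l^3/2 + 3*l^3/2 - 41*l^2 + 3*sqrt(2)*l^2/2 - 126*l + sqrt(2)*l - 84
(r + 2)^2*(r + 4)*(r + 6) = r^4 + 14*r^3 + 68*r^2 + 136*r + 96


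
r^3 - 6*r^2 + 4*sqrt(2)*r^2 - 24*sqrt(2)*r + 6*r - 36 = (r - 6)*(r + sqrt(2))*(r + 3*sqrt(2))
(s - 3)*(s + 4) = s^2 + s - 12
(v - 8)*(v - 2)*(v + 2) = v^3 - 8*v^2 - 4*v + 32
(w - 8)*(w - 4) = w^2 - 12*w + 32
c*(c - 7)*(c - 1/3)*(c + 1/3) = c^4 - 7*c^3 - c^2/9 + 7*c/9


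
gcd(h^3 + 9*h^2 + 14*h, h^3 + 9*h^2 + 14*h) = h^3 + 9*h^2 + 14*h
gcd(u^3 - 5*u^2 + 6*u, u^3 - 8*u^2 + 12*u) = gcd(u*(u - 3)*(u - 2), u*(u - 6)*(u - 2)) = u^2 - 2*u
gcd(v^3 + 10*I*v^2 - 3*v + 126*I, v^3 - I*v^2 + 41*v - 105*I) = v^2 + 4*I*v + 21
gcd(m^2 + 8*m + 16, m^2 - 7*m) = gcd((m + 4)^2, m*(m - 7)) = 1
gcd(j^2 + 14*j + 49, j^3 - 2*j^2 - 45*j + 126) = j + 7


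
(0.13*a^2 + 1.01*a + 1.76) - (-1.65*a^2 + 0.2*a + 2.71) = 1.78*a^2 + 0.81*a - 0.95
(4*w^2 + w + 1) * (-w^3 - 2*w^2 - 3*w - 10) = -4*w^5 - 9*w^4 - 15*w^3 - 45*w^2 - 13*w - 10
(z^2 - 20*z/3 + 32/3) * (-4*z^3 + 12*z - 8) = -4*z^5 + 80*z^4/3 - 92*z^3/3 - 88*z^2 + 544*z/3 - 256/3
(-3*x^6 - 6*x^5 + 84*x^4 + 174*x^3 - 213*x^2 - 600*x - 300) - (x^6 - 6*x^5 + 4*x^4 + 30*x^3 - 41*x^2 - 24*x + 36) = -4*x^6 + 80*x^4 + 144*x^3 - 172*x^2 - 576*x - 336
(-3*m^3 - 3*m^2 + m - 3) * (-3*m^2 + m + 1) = 9*m^5 + 6*m^4 - 9*m^3 + 7*m^2 - 2*m - 3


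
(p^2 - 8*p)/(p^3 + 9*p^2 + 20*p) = (p - 8)/(p^2 + 9*p + 20)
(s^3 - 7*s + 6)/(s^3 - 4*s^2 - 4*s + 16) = (s^2 + 2*s - 3)/(s^2 - 2*s - 8)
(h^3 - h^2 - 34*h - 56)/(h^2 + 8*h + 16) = (h^2 - 5*h - 14)/(h + 4)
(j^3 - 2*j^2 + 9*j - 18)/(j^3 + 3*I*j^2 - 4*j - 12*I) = (j - 3*I)/(j + 2)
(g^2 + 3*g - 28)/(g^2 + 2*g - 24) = (g + 7)/(g + 6)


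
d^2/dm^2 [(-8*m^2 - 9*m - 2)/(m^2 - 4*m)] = 2*(-41*m^3 - 6*m^2 + 24*m - 32)/(m^3*(m^3 - 12*m^2 + 48*m - 64))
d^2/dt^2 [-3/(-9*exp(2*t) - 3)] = (36*exp(2*t) - 12)*exp(2*t)/(3*exp(2*t) + 1)^3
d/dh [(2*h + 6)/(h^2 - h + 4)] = 2*(h^2 - h - (h + 3)*(2*h - 1) + 4)/(h^2 - h + 4)^2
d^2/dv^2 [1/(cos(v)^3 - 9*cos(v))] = 3*(6*sin(v)^6 - 8*sin(v)^4 + 43*sin(v)^2 + 3*cos(v)^6 + 13)/((cos(v)^2 - 9)^3*cos(v)^3)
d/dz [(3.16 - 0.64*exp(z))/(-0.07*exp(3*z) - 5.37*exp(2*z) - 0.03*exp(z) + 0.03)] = (-0.0896*exp(3*z) - 2.7732*exp(2*z) + 33.9384*exp(z) + 0.0756)*exp(z)/(0.0049*exp(6*z) + 0.7518*exp(5*z) + 28.8411*exp(4*z) + 0.318*exp(3*z) - 0.3213*exp(2*z) - 0.0018*exp(z) + 0.0009)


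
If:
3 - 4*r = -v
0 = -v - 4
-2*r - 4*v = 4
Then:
No Solution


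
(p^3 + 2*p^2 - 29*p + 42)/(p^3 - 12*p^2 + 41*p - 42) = (p + 7)/(p - 7)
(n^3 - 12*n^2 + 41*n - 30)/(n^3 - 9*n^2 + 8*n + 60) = (n - 1)/(n + 2)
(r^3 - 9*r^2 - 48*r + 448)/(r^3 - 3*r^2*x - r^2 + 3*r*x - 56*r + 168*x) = (8 - r)/(-r + 3*x)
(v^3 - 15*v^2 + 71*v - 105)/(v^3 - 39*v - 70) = (v^2 - 8*v + 15)/(v^2 + 7*v + 10)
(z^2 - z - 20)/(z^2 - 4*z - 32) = (z - 5)/(z - 8)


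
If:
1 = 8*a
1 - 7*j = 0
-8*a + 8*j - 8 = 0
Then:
No Solution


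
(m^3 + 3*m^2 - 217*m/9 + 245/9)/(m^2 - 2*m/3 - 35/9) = (3*m^2 + 16*m - 35)/(3*m + 5)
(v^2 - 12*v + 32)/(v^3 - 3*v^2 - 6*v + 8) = (v - 8)/(v^2 + v - 2)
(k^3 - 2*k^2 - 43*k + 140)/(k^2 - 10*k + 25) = (k^2 + 3*k - 28)/(k - 5)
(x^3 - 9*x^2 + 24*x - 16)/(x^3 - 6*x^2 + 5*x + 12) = (x^2 - 5*x + 4)/(x^2 - 2*x - 3)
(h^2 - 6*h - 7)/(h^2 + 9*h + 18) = (h^2 - 6*h - 7)/(h^2 + 9*h + 18)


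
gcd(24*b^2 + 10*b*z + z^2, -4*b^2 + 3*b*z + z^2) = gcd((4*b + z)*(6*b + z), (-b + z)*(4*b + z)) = 4*b + z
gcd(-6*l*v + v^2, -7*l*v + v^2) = v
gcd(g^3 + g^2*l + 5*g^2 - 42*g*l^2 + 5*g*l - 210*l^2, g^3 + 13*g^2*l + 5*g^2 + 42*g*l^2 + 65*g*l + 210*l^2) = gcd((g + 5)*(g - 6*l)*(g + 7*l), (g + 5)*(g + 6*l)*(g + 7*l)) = g^2 + 7*g*l + 5*g + 35*l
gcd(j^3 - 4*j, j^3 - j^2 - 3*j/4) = j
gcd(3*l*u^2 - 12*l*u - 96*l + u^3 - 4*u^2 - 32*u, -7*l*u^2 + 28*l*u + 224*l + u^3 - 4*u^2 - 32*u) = u^2 - 4*u - 32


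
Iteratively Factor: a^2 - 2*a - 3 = (a - 3)*(a + 1)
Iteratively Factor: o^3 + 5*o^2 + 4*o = (o)*(o^2 + 5*o + 4) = o*(o + 4)*(o + 1)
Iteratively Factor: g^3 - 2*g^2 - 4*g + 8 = (g - 2)*(g^2 - 4) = (g - 2)^2*(g + 2)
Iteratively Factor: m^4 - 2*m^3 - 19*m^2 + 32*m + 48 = (m - 3)*(m^3 + m^2 - 16*m - 16) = (m - 3)*(m + 4)*(m^2 - 3*m - 4) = (m - 4)*(m - 3)*(m + 4)*(m + 1)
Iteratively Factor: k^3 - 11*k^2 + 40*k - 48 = (k - 3)*(k^2 - 8*k + 16) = (k - 4)*(k - 3)*(k - 4)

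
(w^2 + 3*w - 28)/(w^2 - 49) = (w - 4)/(w - 7)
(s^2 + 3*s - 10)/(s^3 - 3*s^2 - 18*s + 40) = (s + 5)/(s^2 - s - 20)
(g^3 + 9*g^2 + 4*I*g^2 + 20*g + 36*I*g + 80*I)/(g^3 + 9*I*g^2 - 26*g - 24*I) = (g^2 + 9*g + 20)/(g^2 + 5*I*g - 6)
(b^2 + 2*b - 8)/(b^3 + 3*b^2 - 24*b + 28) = (b + 4)/(b^2 + 5*b - 14)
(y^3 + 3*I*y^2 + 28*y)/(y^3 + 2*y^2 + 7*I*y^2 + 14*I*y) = (y - 4*I)/(y + 2)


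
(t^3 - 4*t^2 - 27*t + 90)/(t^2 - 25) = (t^2 - 9*t + 18)/(t - 5)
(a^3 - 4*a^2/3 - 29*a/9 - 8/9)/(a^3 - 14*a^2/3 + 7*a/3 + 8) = (a + 1/3)/(a - 3)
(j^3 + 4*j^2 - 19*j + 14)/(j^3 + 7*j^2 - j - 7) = (j - 2)/(j + 1)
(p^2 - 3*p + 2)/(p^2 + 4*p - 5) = (p - 2)/(p + 5)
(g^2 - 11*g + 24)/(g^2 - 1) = (g^2 - 11*g + 24)/(g^2 - 1)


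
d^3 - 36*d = d*(d - 6)*(d + 6)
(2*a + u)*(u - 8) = 2*a*u - 16*a + u^2 - 8*u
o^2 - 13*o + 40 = (o - 8)*(o - 5)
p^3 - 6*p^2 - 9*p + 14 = (p - 7)*(p - 1)*(p + 2)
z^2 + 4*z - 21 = (z - 3)*(z + 7)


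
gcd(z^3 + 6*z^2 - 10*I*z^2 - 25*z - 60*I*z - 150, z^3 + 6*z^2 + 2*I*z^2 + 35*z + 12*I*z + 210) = z^2 + z*(6 - 5*I) - 30*I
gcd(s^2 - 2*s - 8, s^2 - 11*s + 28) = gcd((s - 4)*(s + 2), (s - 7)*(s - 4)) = s - 4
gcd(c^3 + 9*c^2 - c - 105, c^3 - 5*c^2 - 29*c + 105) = c^2 + 2*c - 15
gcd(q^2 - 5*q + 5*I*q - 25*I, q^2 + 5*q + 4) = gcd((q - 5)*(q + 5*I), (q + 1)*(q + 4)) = 1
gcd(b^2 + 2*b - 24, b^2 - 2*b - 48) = b + 6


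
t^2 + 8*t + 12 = (t + 2)*(t + 6)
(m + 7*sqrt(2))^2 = m^2 + 14*sqrt(2)*m + 98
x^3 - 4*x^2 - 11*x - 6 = (x - 6)*(x + 1)^2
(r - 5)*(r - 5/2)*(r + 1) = r^3 - 13*r^2/2 + 5*r + 25/2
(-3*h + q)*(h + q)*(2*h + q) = -6*h^3 - 7*h^2*q + q^3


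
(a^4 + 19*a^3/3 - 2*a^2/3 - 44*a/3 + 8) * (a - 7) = a^5 - 2*a^4/3 - 45*a^3 - 10*a^2 + 332*a/3 - 56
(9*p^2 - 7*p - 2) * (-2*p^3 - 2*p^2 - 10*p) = -18*p^5 - 4*p^4 - 72*p^3 + 74*p^2 + 20*p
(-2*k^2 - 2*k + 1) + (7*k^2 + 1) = 5*k^2 - 2*k + 2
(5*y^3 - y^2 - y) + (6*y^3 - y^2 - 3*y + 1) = 11*y^3 - 2*y^2 - 4*y + 1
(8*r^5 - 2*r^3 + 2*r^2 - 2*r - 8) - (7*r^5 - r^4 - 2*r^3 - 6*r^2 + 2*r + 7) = r^5 + r^4 + 8*r^2 - 4*r - 15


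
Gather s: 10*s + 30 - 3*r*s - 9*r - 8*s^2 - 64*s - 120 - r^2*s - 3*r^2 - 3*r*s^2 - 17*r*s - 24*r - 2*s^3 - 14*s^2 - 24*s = -3*r^2 - 33*r - 2*s^3 + s^2*(-3*r - 22) + s*(-r^2 - 20*r - 78) - 90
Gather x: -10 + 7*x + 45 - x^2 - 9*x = -x^2 - 2*x + 35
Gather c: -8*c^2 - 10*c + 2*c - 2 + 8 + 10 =-8*c^2 - 8*c + 16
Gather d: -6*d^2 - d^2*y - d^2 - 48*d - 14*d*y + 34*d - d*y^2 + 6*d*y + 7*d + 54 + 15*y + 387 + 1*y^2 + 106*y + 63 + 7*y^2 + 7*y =d^2*(-y - 7) + d*(-y^2 - 8*y - 7) + 8*y^2 + 128*y + 504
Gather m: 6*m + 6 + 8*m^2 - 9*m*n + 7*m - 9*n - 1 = 8*m^2 + m*(13 - 9*n) - 9*n + 5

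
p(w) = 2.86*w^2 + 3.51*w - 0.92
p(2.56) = 26.81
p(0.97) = 5.18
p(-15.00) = 589.93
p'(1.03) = 9.40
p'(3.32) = 22.50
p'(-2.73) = -12.11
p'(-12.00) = -65.13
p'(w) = 5.72*w + 3.51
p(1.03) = 5.73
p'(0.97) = 9.06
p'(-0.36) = 1.45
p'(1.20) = 10.37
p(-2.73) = 10.81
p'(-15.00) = -82.29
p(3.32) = 42.26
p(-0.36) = -1.81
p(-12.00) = 368.80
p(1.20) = 7.41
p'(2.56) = 18.15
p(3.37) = 43.39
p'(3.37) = 22.79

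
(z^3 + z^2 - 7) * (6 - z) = -z^4 + 5*z^3 + 6*z^2 + 7*z - 42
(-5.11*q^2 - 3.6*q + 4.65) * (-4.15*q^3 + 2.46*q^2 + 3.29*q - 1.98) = 21.2065*q^5 + 2.3694*q^4 - 44.9654*q^3 + 9.7128*q^2 + 22.4265*q - 9.207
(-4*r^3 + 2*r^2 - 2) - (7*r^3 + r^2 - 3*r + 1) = -11*r^3 + r^2 + 3*r - 3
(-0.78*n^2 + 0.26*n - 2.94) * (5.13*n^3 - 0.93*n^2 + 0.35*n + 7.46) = -4.0014*n^5 + 2.0592*n^4 - 15.597*n^3 - 2.9936*n^2 + 0.9106*n - 21.9324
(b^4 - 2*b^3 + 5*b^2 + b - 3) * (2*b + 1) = 2*b^5 - 3*b^4 + 8*b^3 + 7*b^2 - 5*b - 3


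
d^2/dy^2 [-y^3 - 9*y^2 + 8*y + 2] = -6*y - 18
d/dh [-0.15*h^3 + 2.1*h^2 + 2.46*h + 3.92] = -0.45*h^2 + 4.2*h + 2.46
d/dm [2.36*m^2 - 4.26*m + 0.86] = 4.72*m - 4.26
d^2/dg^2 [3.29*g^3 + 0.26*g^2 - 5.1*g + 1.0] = 19.74*g + 0.52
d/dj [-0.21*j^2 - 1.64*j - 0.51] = -0.42*j - 1.64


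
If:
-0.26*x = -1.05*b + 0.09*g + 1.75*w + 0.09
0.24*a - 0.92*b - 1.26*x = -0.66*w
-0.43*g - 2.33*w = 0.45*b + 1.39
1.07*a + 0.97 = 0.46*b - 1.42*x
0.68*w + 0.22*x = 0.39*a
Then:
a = -1.50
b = -1.13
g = 2.75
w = -0.89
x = 0.08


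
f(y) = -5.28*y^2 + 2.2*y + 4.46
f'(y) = 2.2 - 10.56*y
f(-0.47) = 2.26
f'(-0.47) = 7.16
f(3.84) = -64.95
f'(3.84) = -38.35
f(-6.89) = -261.35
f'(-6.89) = 74.96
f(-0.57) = 1.49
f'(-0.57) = 8.22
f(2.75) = -29.42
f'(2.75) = -26.84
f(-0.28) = 3.43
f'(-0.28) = 5.16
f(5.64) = -151.09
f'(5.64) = -57.36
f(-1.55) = -11.64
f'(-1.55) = 18.57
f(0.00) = 4.46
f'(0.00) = 2.20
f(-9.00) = -443.02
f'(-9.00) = 97.24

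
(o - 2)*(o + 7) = o^2 + 5*o - 14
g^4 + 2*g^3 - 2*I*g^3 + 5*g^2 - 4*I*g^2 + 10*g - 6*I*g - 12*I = (g + 2)*(g - 3*I)*(g - I)*(g + 2*I)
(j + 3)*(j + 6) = j^2 + 9*j + 18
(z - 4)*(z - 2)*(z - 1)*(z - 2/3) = z^4 - 23*z^3/3 + 56*z^2/3 - 52*z/3 + 16/3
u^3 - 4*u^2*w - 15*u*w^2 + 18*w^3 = (u - 6*w)*(u - w)*(u + 3*w)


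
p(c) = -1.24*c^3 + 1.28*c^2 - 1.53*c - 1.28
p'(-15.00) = -876.93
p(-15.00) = 4494.67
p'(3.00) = -27.33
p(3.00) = -27.83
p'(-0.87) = -6.57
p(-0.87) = 1.84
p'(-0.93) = -7.13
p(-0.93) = 2.25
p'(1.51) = -6.15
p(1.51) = -4.94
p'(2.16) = -13.36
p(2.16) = -11.11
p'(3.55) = -39.32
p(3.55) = -46.06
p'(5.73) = -109.00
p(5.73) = -201.31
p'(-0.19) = -2.15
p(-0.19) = -0.93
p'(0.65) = -1.44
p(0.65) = -2.07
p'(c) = -3.72*c^2 + 2.56*c - 1.53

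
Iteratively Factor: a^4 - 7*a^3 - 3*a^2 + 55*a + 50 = (a + 1)*(a^3 - 8*a^2 + 5*a + 50) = (a - 5)*(a + 1)*(a^2 - 3*a - 10) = (a - 5)^2*(a + 1)*(a + 2)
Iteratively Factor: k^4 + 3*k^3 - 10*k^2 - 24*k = (k + 2)*(k^3 + k^2 - 12*k) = (k + 2)*(k + 4)*(k^2 - 3*k) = k*(k + 2)*(k + 4)*(k - 3)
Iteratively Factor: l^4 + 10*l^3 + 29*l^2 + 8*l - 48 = (l + 4)*(l^3 + 6*l^2 + 5*l - 12) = (l + 3)*(l + 4)*(l^2 + 3*l - 4) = (l + 3)*(l + 4)^2*(l - 1)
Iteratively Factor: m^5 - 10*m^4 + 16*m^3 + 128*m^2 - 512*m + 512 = (m - 4)*(m^4 - 6*m^3 - 8*m^2 + 96*m - 128) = (m - 4)^2*(m^3 - 2*m^2 - 16*m + 32) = (m - 4)^3*(m^2 + 2*m - 8) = (m - 4)^3*(m + 4)*(m - 2)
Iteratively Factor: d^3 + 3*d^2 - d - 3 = (d - 1)*(d^2 + 4*d + 3) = (d - 1)*(d + 1)*(d + 3)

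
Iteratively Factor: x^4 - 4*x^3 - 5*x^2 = (x + 1)*(x^3 - 5*x^2) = (x - 5)*(x + 1)*(x^2) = x*(x - 5)*(x + 1)*(x)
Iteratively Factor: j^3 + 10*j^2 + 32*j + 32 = (j + 4)*(j^2 + 6*j + 8) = (j + 2)*(j + 4)*(j + 4)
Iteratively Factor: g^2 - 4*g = (g)*(g - 4)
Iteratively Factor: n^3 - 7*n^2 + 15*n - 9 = (n - 3)*(n^2 - 4*n + 3) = (n - 3)^2*(n - 1)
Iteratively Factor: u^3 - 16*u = (u - 4)*(u^2 + 4*u) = (u - 4)*(u + 4)*(u)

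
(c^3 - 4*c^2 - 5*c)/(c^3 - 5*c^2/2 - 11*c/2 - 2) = 2*c*(c - 5)/(2*c^2 - 7*c - 4)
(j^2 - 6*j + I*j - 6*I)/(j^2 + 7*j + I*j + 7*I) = (j - 6)/(j + 7)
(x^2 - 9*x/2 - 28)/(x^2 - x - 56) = (x + 7/2)/(x + 7)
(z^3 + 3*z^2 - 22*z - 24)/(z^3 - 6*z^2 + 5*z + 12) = (z + 6)/(z - 3)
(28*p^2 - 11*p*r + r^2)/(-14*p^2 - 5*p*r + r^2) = (-4*p + r)/(2*p + r)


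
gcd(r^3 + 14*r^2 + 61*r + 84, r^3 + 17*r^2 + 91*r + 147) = r^2 + 10*r + 21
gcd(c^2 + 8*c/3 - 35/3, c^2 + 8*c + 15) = c + 5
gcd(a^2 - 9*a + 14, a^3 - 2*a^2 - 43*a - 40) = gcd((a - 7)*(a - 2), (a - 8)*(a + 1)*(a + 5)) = 1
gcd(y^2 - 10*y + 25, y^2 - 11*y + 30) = y - 5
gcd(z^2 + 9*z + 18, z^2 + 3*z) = z + 3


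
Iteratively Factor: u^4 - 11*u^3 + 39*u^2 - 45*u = (u - 3)*(u^3 - 8*u^2 + 15*u) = (u - 3)^2*(u^2 - 5*u) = (u - 5)*(u - 3)^2*(u)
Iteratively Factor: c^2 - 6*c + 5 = (c - 5)*(c - 1)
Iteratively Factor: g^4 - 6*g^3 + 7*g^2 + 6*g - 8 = (g + 1)*(g^3 - 7*g^2 + 14*g - 8) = (g - 4)*(g + 1)*(g^2 - 3*g + 2) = (g - 4)*(g - 2)*(g + 1)*(g - 1)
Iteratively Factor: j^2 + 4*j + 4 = (j + 2)*(j + 2)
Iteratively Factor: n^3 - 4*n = (n)*(n^2 - 4) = n*(n - 2)*(n + 2)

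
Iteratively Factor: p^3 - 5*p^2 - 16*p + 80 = (p - 5)*(p^2 - 16) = (p - 5)*(p + 4)*(p - 4)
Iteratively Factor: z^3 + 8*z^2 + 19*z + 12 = (z + 3)*(z^2 + 5*z + 4) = (z + 1)*(z + 3)*(z + 4)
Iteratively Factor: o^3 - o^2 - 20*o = (o)*(o^2 - o - 20) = o*(o - 5)*(o + 4)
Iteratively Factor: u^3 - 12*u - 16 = (u + 2)*(u^2 - 2*u - 8) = (u - 4)*(u + 2)*(u + 2)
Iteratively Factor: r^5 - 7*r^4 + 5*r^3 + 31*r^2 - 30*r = (r - 5)*(r^4 - 2*r^3 - 5*r^2 + 6*r) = (r - 5)*(r - 1)*(r^3 - r^2 - 6*r) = r*(r - 5)*(r - 1)*(r^2 - r - 6) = r*(r - 5)*(r - 1)*(r + 2)*(r - 3)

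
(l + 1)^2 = l^2 + 2*l + 1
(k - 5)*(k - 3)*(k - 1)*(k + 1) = k^4 - 8*k^3 + 14*k^2 + 8*k - 15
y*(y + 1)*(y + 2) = y^3 + 3*y^2 + 2*y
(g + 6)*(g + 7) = g^2 + 13*g + 42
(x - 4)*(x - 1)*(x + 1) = x^3 - 4*x^2 - x + 4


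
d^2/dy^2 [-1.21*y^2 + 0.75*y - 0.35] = -2.42000000000000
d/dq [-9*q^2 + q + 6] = 1 - 18*q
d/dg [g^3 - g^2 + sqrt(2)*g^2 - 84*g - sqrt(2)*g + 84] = 3*g^2 - 2*g + 2*sqrt(2)*g - 84 - sqrt(2)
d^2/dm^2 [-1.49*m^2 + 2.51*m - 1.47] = -2.98000000000000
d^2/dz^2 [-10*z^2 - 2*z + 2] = -20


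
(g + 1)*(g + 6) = g^2 + 7*g + 6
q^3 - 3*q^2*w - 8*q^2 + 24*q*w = q*(q - 8)*(q - 3*w)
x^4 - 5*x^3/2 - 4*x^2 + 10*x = x*(x - 5/2)*(x - 2)*(x + 2)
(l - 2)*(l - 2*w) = l^2 - 2*l*w - 2*l + 4*w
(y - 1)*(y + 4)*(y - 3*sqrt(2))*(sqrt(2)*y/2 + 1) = sqrt(2)*y^4/2 - 2*y^3 + 3*sqrt(2)*y^3/2 - 5*sqrt(2)*y^2 - 6*y^2 - 9*sqrt(2)*y + 8*y + 12*sqrt(2)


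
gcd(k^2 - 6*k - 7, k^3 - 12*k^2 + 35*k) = k - 7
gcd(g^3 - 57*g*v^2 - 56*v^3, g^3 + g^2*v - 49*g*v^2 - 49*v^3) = g^2 + 8*g*v + 7*v^2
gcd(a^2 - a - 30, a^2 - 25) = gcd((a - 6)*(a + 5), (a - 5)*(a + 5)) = a + 5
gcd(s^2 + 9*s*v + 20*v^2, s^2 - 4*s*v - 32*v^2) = s + 4*v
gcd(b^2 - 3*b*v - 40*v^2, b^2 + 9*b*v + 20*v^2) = b + 5*v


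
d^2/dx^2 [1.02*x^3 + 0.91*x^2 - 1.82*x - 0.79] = 6.12*x + 1.82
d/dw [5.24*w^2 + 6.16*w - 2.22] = 10.48*w + 6.16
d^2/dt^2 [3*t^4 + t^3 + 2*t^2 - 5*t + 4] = 36*t^2 + 6*t + 4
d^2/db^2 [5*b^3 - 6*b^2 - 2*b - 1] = 30*b - 12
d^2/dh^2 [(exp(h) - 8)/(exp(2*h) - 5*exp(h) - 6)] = (exp(4*h) - 27*exp(3*h) + 156*exp(2*h) - 422*exp(h) + 276)*exp(h)/(exp(6*h) - 15*exp(5*h) + 57*exp(4*h) + 55*exp(3*h) - 342*exp(2*h) - 540*exp(h) - 216)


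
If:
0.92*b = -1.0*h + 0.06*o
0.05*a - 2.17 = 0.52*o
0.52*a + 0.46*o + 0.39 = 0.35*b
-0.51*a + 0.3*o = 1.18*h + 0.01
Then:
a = 4.52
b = 2.92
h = -2.91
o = -3.74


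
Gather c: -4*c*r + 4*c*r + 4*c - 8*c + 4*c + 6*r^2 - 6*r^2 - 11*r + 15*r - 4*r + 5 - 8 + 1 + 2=0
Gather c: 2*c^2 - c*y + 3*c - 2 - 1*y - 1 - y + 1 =2*c^2 + c*(3 - y) - 2*y - 2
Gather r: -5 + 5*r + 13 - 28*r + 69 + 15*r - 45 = 32 - 8*r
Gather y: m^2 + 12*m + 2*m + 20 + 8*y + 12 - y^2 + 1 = m^2 + 14*m - y^2 + 8*y + 33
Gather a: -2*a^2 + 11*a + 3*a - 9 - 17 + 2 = -2*a^2 + 14*a - 24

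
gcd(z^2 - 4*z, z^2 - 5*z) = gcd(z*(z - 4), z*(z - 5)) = z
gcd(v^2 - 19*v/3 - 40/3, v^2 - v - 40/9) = v + 5/3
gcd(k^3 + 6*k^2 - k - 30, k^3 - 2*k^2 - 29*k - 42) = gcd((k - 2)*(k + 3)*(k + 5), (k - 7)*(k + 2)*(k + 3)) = k + 3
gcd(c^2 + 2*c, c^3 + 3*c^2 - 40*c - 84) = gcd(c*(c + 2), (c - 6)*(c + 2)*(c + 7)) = c + 2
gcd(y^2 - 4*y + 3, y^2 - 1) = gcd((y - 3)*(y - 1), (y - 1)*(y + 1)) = y - 1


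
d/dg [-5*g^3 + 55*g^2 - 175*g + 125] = -15*g^2 + 110*g - 175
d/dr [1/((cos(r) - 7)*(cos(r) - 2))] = (2*cos(r) - 9)*sin(r)/((cos(r) - 7)^2*(cos(r) - 2)^2)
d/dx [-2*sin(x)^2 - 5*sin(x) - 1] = -(4*sin(x) + 5)*cos(x)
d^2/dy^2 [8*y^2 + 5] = 16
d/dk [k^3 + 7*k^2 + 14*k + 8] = 3*k^2 + 14*k + 14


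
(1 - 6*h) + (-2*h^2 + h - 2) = -2*h^2 - 5*h - 1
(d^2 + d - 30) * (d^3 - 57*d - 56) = d^5 + d^4 - 87*d^3 - 113*d^2 + 1654*d + 1680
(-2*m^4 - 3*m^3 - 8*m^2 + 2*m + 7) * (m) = -2*m^5 - 3*m^4 - 8*m^3 + 2*m^2 + 7*m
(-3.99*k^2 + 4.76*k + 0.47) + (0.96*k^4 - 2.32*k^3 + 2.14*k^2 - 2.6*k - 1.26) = 0.96*k^4 - 2.32*k^3 - 1.85*k^2 + 2.16*k - 0.79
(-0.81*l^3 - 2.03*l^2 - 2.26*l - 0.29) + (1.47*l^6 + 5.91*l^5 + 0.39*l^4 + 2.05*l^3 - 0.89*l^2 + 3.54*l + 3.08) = 1.47*l^6 + 5.91*l^5 + 0.39*l^4 + 1.24*l^3 - 2.92*l^2 + 1.28*l + 2.79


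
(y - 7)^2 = y^2 - 14*y + 49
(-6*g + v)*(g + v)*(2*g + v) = -12*g^3 - 16*g^2*v - 3*g*v^2 + v^3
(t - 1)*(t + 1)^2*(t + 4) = t^4 + 5*t^3 + 3*t^2 - 5*t - 4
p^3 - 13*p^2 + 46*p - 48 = (p - 8)*(p - 3)*(p - 2)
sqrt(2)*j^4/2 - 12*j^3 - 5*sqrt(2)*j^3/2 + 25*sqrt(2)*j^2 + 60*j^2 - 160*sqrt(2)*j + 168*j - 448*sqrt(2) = (j - 7)*(j - 8*sqrt(2))*(j - 4*sqrt(2))*(sqrt(2)*j/2 + sqrt(2))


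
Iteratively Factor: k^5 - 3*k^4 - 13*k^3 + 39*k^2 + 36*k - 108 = (k + 2)*(k^4 - 5*k^3 - 3*k^2 + 45*k - 54) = (k - 2)*(k + 2)*(k^3 - 3*k^2 - 9*k + 27) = (k - 3)*(k - 2)*(k + 2)*(k^2 - 9) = (k - 3)*(k - 2)*(k + 2)*(k + 3)*(k - 3)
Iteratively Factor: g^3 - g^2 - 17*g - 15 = (g + 3)*(g^2 - 4*g - 5) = (g - 5)*(g + 3)*(g + 1)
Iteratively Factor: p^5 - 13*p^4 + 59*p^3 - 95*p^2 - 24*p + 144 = (p - 3)*(p^4 - 10*p^3 + 29*p^2 - 8*p - 48) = (p - 4)*(p - 3)*(p^3 - 6*p^2 + 5*p + 12) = (p - 4)^2*(p - 3)*(p^2 - 2*p - 3) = (p - 4)^2*(p - 3)^2*(p + 1)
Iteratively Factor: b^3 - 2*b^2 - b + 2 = (b + 1)*(b^2 - 3*b + 2) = (b - 2)*(b + 1)*(b - 1)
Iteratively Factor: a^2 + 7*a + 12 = (a + 4)*(a + 3)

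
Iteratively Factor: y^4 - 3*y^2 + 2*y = (y)*(y^3 - 3*y + 2) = y*(y - 1)*(y^2 + y - 2) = y*(y - 1)*(y + 2)*(y - 1)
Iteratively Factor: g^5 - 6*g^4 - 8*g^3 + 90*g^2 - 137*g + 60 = (g - 1)*(g^4 - 5*g^3 - 13*g^2 + 77*g - 60) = (g - 3)*(g - 1)*(g^3 - 2*g^2 - 19*g + 20) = (g - 3)*(g - 1)^2*(g^2 - g - 20) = (g - 3)*(g - 1)^2*(g + 4)*(g - 5)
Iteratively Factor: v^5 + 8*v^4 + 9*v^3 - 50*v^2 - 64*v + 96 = (v - 2)*(v^4 + 10*v^3 + 29*v^2 + 8*v - 48) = (v - 2)*(v + 4)*(v^3 + 6*v^2 + 5*v - 12) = (v - 2)*(v + 3)*(v + 4)*(v^2 + 3*v - 4) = (v - 2)*(v + 3)*(v + 4)^2*(v - 1)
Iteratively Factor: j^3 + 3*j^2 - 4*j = (j - 1)*(j^2 + 4*j) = j*(j - 1)*(j + 4)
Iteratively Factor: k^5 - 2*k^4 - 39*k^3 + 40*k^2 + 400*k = (k - 5)*(k^4 + 3*k^3 - 24*k^2 - 80*k) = k*(k - 5)*(k^3 + 3*k^2 - 24*k - 80) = k*(k - 5)*(k + 4)*(k^2 - k - 20) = k*(k - 5)^2*(k + 4)*(k + 4)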